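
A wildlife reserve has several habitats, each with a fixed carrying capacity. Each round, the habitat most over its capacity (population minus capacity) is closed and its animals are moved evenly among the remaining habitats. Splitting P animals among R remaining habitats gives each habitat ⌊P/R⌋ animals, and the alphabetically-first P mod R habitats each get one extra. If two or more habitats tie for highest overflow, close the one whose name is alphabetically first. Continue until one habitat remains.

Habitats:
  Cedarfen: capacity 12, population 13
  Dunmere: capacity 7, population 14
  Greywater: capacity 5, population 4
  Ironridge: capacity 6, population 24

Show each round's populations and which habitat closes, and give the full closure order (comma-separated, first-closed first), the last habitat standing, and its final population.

Round 1: Cedarfen=13 Dunmere=14 Greywater=4 Ironridge=24 → close Ironridge (overflow 18)
  24÷3 = 8 each, +1 to first 0
Round 2: Cedarfen=21 Dunmere=22 Greywater=12 → close Dunmere (overflow 15)
  22÷2 = 11 each, +1 to first 0
Round 3: Cedarfen=32 Greywater=23 → close Cedarfen (overflow 20)
  32÷1 = 32 each, +1 to first 0

Closure order: Ironridge, Dunmere, Cedarfen
Last habitat: Greywater with 55 animals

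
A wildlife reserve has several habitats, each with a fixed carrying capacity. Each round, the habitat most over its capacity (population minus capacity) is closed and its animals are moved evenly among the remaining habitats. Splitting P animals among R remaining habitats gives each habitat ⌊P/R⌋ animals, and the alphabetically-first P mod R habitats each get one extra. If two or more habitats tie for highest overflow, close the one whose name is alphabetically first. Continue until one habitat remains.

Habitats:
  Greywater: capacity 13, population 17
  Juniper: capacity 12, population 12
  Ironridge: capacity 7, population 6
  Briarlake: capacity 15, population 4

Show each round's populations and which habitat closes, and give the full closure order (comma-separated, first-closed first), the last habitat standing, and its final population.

Round 1: Briarlake=4 Greywater=17 Ironridge=6 Juniper=12 → close Greywater (overflow 4)
  17÷3 = 5 each, +1 to first 2
Round 2: Briarlake=10 Ironridge=12 Juniper=17 → close Ironridge (overflow 5)
  12÷2 = 6 each, +1 to first 0
Round 3: Briarlake=16 Juniper=23 → close Juniper (overflow 11)
  23÷1 = 23 each, +1 to first 0

Closure order: Greywater, Ironridge, Juniper
Last habitat: Briarlake with 39 animals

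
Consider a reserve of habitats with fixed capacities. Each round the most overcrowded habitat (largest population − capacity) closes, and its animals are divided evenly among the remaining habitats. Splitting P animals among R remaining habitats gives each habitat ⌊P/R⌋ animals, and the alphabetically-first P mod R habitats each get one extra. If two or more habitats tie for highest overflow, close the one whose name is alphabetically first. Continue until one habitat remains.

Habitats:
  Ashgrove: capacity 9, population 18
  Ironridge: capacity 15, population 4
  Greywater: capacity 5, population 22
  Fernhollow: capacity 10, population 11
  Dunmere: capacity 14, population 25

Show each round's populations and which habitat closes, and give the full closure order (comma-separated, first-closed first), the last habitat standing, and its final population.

Closure order: Greywater, Dunmere, Ashgrove, Fernhollow
Last habitat: Ironridge with 80 animals

Round 1: Ashgrove=18 Dunmere=25 Fernhollow=11 Greywater=22 Ironridge=4 → close Greywater (overflow 17)
  22÷4 = 5 each, +1 to first 2
Round 2: Ashgrove=24 Dunmere=31 Fernhollow=16 Ironridge=9 → close Dunmere (overflow 17)
  31÷3 = 10 each, +1 to first 1
Round 3: Ashgrove=35 Fernhollow=26 Ironridge=19 → close Ashgrove (overflow 26)
  35÷2 = 17 each, +1 to first 1
Round 4: Fernhollow=44 Ironridge=36 → close Fernhollow (overflow 34)
  44÷1 = 44 each, +1 to first 0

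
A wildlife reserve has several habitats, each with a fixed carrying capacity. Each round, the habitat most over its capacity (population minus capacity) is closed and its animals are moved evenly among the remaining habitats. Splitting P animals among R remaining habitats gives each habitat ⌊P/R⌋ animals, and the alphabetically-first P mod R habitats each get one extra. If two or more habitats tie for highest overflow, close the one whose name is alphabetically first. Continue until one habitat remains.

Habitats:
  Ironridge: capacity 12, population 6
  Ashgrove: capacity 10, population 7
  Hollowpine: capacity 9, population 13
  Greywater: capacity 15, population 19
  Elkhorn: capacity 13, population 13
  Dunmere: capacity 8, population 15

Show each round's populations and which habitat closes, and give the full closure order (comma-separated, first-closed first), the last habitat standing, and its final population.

Round 1: Ashgrove=7 Dunmere=15 Elkhorn=13 Greywater=19 Hollowpine=13 Ironridge=6 → close Dunmere (overflow 7)
  15÷5 = 3 each, +1 to first 0
Round 2: Ashgrove=10 Elkhorn=16 Greywater=22 Hollowpine=16 Ironridge=9 → close Greywater (overflow 7)
  22÷4 = 5 each, +1 to first 2
Round 3: Ashgrove=16 Elkhorn=22 Hollowpine=21 Ironridge=14 → close Hollowpine (overflow 12)
  21÷3 = 7 each, +1 to first 0
Round 4: Ashgrove=23 Elkhorn=29 Ironridge=21 → close Elkhorn (overflow 16)
  29÷2 = 14 each, +1 to first 1
Round 5: Ashgrove=38 Ironridge=35 → close Ashgrove (overflow 28)
  38÷1 = 38 each, +1 to first 0

Closure order: Dunmere, Greywater, Hollowpine, Elkhorn, Ashgrove
Last habitat: Ironridge with 73 animals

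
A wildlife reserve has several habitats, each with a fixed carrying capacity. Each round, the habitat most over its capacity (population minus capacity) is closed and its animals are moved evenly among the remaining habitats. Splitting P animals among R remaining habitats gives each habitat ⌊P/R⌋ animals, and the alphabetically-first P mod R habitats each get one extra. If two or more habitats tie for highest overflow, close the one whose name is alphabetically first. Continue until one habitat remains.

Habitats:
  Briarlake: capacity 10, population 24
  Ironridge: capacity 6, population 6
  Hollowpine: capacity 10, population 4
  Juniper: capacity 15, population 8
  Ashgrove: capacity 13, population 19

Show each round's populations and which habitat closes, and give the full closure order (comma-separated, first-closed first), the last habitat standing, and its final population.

Round 1: Ashgrove=19 Briarlake=24 Hollowpine=4 Ironridge=6 Juniper=8 → close Briarlake (overflow 14)
  24÷4 = 6 each, +1 to first 0
Round 2: Ashgrove=25 Hollowpine=10 Ironridge=12 Juniper=14 → close Ashgrove (overflow 12)
  25÷3 = 8 each, +1 to first 1
Round 3: Hollowpine=19 Ironridge=20 Juniper=22 → close Ironridge (overflow 14)
  20÷2 = 10 each, +1 to first 0
Round 4: Hollowpine=29 Juniper=32 → close Hollowpine (overflow 19)
  29÷1 = 29 each, +1 to first 0

Closure order: Briarlake, Ashgrove, Ironridge, Hollowpine
Last habitat: Juniper with 61 animals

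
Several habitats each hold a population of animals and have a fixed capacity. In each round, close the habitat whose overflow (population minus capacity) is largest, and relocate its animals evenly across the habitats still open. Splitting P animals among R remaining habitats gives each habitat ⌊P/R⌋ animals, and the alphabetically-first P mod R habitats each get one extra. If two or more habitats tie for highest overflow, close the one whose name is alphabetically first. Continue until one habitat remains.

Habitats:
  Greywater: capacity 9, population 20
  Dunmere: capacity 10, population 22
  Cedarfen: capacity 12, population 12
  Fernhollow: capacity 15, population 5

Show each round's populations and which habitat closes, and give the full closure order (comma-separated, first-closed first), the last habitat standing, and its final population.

Closure order: Dunmere, Greywater, Cedarfen
Last habitat: Fernhollow with 59 animals

Round 1: Cedarfen=12 Dunmere=22 Fernhollow=5 Greywater=20 → close Dunmere (overflow 12)
  22÷3 = 7 each, +1 to first 1
Round 2: Cedarfen=20 Fernhollow=12 Greywater=27 → close Greywater (overflow 18)
  27÷2 = 13 each, +1 to first 1
Round 3: Cedarfen=34 Fernhollow=25 → close Cedarfen (overflow 22)
  34÷1 = 34 each, +1 to first 0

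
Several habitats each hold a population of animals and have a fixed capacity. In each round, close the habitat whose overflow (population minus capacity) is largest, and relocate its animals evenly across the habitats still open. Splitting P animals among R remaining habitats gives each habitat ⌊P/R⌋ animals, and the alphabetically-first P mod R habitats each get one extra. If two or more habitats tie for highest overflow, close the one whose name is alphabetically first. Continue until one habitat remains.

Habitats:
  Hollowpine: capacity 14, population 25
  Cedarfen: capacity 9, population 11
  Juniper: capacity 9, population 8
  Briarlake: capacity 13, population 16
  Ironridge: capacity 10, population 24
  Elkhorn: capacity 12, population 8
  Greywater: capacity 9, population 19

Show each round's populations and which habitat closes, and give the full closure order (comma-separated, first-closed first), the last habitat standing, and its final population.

Round 1: Briarlake=16 Cedarfen=11 Elkhorn=8 Greywater=19 Hollowpine=25 Ironridge=24 Juniper=8 → close Ironridge (overflow 14)
  24÷6 = 4 each, +1 to first 0
Round 2: Briarlake=20 Cedarfen=15 Elkhorn=12 Greywater=23 Hollowpine=29 Juniper=12 → close Hollowpine (overflow 15)
  29÷5 = 5 each, +1 to first 4
Round 3: Briarlake=26 Cedarfen=21 Elkhorn=18 Greywater=29 Juniper=17 → close Greywater (overflow 20)
  29÷4 = 7 each, +1 to first 1
Round 4: Briarlake=34 Cedarfen=28 Elkhorn=25 Juniper=24 → close Briarlake (overflow 21)
  34÷3 = 11 each, +1 to first 1
Round 5: Cedarfen=40 Elkhorn=36 Juniper=35 → close Cedarfen (overflow 31)
  40÷2 = 20 each, +1 to first 0
Round 6: Elkhorn=56 Juniper=55 → close Juniper (overflow 46)
  55÷1 = 55 each, +1 to first 0

Closure order: Ironridge, Hollowpine, Greywater, Briarlake, Cedarfen, Juniper
Last habitat: Elkhorn with 111 animals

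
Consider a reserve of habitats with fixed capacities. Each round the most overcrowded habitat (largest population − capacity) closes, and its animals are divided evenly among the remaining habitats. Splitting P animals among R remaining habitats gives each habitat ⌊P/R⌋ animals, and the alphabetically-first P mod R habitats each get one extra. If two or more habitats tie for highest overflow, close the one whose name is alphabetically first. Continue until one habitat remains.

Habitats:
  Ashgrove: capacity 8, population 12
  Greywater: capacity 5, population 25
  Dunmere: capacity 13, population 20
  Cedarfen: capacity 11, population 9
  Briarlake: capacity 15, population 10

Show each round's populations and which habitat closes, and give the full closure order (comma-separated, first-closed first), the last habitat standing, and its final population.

Round 1: Ashgrove=12 Briarlake=10 Cedarfen=9 Dunmere=20 Greywater=25 → close Greywater (overflow 20)
  25÷4 = 6 each, +1 to first 1
Round 2: Ashgrove=19 Briarlake=16 Cedarfen=15 Dunmere=26 → close Dunmere (overflow 13)
  26÷3 = 8 each, +1 to first 2
Round 3: Ashgrove=28 Briarlake=25 Cedarfen=23 → close Ashgrove (overflow 20)
  28÷2 = 14 each, +1 to first 0
Round 4: Briarlake=39 Cedarfen=37 → close Cedarfen (overflow 26)
  37÷1 = 37 each, +1 to first 0

Closure order: Greywater, Dunmere, Ashgrove, Cedarfen
Last habitat: Briarlake with 76 animals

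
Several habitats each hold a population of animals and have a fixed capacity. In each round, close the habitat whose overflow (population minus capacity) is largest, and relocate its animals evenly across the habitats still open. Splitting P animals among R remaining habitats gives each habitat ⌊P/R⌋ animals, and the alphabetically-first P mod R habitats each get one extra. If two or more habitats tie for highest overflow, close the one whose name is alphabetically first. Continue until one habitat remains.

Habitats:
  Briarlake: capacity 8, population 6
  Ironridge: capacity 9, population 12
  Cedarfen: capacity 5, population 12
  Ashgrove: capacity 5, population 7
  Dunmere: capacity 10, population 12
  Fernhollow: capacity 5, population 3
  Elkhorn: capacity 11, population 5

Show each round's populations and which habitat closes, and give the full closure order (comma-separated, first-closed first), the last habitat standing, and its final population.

Closure order: Cedarfen, Ironridge, Ashgrove, Dunmere, Briarlake, Fernhollow
Last habitat: Elkhorn with 57 animals

Round 1: Ashgrove=7 Briarlake=6 Cedarfen=12 Dunmere=12 Elkhorn=5 Fernhollow=3 Ironridge=12 → close Cedarfen (overflow 7)
  12÷6 = 2 each, +1 to first 0
Round 2: Ashgrove=9 Briarlake=8 Dunmere=14 Elkhorn=7 Fernhollow=5 Ironridge=14 → close Ironridge (overflow 5)
  14÷5 = 2 each, +1 to first 4
Round 3: Ashgrove=12 Briarlake=11 Dunmere=17 Elkhorn=10 Fernhollow=7 → close Ashgrove (overflow 7)
  12÷4 = 3 each, +1 to first 0
Round 4: Briarlake=14 Dunmere=20 Elkhorn=13 Fernhollow=10 → close Dunmere (overflow 10)
  20÷3 = 6 each, +1 to first 2
Round 5: Briarlake=21 Elkhorn=20 Fernhollow=16 → close Briarlake (overflow 13)
  21÷2 = 10 each, +1 to first 1
Round 6: Elkhorn=31 Fernhollow=26 → close Fernhollow (overflow 21)
  26÷1 = 26 each, +1 to first 0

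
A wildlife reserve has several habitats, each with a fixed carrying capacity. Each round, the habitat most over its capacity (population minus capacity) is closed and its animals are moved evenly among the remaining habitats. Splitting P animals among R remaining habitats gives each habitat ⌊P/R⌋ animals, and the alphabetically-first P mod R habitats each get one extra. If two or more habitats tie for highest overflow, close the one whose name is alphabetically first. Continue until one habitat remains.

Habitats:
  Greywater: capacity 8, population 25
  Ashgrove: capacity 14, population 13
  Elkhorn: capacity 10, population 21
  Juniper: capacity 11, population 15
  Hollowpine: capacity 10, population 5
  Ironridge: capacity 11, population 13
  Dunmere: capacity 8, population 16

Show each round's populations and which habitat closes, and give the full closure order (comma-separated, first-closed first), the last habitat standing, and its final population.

Closure order: Greywater, Elkhorn, Dunmere, Juniper, Ironridge, Ashgrove
Last habitat: Hollowpine with 108 animals

Round 1: Ashgrove=13 Dunmere=16 Elkhorn=21 Greywater=25 Hollowpine=5 Ironridge=13 Juniper=15 → close Greywater (overflow 17)
  25÷6 = 4 each, +1 to first 1
Round 2: Ashgrove=18 Dunmere=20 Elkhorn=25 Hollowpine=9 Ironridge=17 Juniper=19 → close Elkhorn (overflow 15)
  25÷5 = 5 each, +1 to first 0
Round 3: Ashgrove=23 Dunmere=25 Hollowpine=14 Ironridge=22 Juniper=24 → close Dunmere (overflow 17)
  25÷4 = 6 each, +1 to first 1
Round 4: Ashgrove=30 Hollowpine=20 Ironridge=28 Juniper=30 → close Juniper (overflow 19)
  30÷3 = 10 each, +1 to first 0
Round 5: Ashgrove=40 Hollowpine=30 Ironridge=38 → close Ironridge (overflow 27)
  38÷2 = 19 each, +1 to first 0
Round 6: Ashgrove=59 Hollowpine=49 → close Ashgrove (overflow 45)
  59÷1 = 59 each, +1 to first 0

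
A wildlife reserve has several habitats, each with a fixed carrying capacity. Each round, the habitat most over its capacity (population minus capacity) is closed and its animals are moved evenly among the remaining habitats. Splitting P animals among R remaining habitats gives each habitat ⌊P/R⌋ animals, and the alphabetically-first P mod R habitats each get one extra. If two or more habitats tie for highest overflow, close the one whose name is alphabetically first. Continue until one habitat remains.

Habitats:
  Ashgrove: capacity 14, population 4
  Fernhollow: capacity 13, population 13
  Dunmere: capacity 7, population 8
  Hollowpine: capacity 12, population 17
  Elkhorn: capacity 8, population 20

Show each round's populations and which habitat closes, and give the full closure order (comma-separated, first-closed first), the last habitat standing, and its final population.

Closure order: Elkhorn, Hollowpine, Dunmere, Fernhollow
Last habitat: Ashgrove with 62 animals

Round 1: Ashgrove=4 Dunmere=8 Elkhorn=20 Fernhollow=13 Hollowpine=17 → close Elkhorn (overflow 12)
  20÷4 = 5 each, +1 to first 0
Round 2: Ashgrove=9 Dunmere=13 Fernhollow=18 Hollowpine=22 → close Hollowpine (overflow 10)
  22÷3 = 7 each, +1 to first 1
Round 3: Ashgrove=17 Dunmere=20 Fernhollow=25 → close Dunmere (overflow 13)
  20÷2 = 10 each, +1 to first 0
Round 4: Ashgrove=27 Fernhollow=35 → close Fernhollow (overflow 22)
  35÷1 = 35 each, +1 to first 0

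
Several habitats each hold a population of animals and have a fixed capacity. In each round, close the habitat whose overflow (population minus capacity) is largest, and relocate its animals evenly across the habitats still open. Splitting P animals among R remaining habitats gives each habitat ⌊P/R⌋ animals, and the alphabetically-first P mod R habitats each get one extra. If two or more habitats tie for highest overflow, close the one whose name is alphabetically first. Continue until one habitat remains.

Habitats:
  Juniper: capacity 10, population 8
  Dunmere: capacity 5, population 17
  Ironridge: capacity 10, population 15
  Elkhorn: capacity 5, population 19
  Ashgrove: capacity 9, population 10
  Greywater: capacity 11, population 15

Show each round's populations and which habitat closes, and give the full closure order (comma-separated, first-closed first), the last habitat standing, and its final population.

Closure order: Elkhorn, Dunmere, Ironridge, Greywater, Ashgrove
Last habitat: Juniper with 84 animals

Round 1: Ashgrove=10 Dunmere=17 Elkhorn=19 Greywater=15 Ironridge=15 Juniper=8 → close Elkhorn (overflow 14)
  19÷5 = 3 each, +1 to first 4
Round 2: Ashgrove=14 Dunmere=21 Greywater=19 Ironridge=19 Juniper=11 → close Dunmere (overflow 16)
  21÷4 = 5 each, +1 to first 1
Round 3: Ashgrove=20 Greywater=24 Ironridge=24 Juniper=16 → close Ironridge (overflow 14)
  24÷3 = 8 each, +1 to first 0
Round 4: Ashgrove=28 Greywater=32 Juniper=24 → close Greywater (overflow 21)
  32÷2 = 16 each, +1 to first 0
Round 5: Ashgrove=44 Juniper=40 → close Ashgrove (overflow 35)
  44÷1 = 44 each, +1 to first 0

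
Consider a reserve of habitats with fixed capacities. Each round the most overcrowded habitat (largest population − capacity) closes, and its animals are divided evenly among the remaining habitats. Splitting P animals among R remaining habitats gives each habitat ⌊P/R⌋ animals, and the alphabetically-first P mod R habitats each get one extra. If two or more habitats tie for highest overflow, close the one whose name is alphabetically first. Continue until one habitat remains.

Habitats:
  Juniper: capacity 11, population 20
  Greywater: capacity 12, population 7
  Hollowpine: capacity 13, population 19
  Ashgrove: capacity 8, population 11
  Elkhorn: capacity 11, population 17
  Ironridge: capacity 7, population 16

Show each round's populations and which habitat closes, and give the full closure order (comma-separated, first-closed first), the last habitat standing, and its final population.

Round 1: Ashgrove=11 Elkhorn=17 Greywater=7 Hollowpine=19 Ironridge=16 Juniper=20 → close Ironridge (overflow 9)
  16÷5 = 3 each, +1 to first 1
Round 2: Ashgrove=15 Elkhorn=20 Greywater=10 Hollowpine=22 Juniper=23 → close Juniper (overflow 12)
  23÷4 = 5 each, +1 to first 3
Round 3: Ashgrove=21 Elkhorn=26 Greywater=16 Hollowpine=27 → close Elkhorn (overflow 15)
  26÷3 = 8 each, +1 to first 2
Round 4: Ashgrove=30 Greywater=25 Hollowpine=35 → close Ashgrove (overflow 22)
  30÷2 = 15 each, +1 to first 0
Round 5: Greywater=40 Hollowpine=50 → close Hollowpine (overflow 37)
  50÷1 = 50 each, +1 to first 0

Closure order: Ironridge, Juniper, Elkhorn, Ashgrove, Hollowpine
Last habitat: Greywater with 90 animals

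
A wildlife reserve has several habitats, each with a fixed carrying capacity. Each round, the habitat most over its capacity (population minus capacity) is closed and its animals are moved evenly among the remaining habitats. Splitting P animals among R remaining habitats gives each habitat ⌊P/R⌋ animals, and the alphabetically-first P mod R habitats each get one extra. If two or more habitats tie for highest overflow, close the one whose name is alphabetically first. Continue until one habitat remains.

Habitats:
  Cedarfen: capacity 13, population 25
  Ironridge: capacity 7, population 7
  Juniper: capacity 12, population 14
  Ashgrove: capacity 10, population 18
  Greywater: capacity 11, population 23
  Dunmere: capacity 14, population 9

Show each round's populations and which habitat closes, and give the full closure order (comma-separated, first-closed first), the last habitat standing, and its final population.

Closure order: Cedarfen, Greywater, Ashgrove, Juniper, Ironridge
Last habitat: Dunmere with 96 animals

Round 1: Ashgrove=18 Cedarfen=25 Dunmere=9 Greywater=23 Ironridge=7 Juniper=14 → close Cedarfen (overflow 12)
  25÷5 = 5 each, +1 to first 0
Round 2: Ashgrove=23 Dunmere=14 Greywater=28 Ironridge=12 Juniper=19 → close Greywater (overflow 17)
  28÷4 = 7 each, +1 to first 0
Round 3: Ashgrove=30 Dunmere=21 Ironridge=19 Juniper=26 → close Ashgrove (overflow 20)
  30÷3 = 10 each, +1 to first 0
Round 4: Dunmere=31 Ironridge=29 Juniper=36 → close Juniper (overflow 24)
  36÷2 = 18 each, +1 to first 0
Round 5: Dunmere=49 Ironridge=47 → close Ironridge (overflow 40)
  47÷1 = 47 each, +1 to first 0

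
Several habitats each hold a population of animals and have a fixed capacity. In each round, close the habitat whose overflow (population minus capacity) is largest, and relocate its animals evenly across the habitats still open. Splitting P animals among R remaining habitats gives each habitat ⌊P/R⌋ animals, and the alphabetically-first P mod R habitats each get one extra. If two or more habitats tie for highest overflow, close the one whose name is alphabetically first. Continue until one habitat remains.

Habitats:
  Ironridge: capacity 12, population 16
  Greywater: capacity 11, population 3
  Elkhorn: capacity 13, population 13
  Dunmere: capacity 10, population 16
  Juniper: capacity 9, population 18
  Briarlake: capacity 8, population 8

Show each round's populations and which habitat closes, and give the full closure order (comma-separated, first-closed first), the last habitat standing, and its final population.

Round 1: Briarlake=8 Dunmere=16 Elkhorn=13 Greywater=3 Ironridge=16 Juniper=18 → close Juniper (overflow 9)
  18÷5 = 3 each, +1 to first 3
Round 2: Briarlake=12 Dunmere=20 Elkhorn=17 Greywater=6 Ironridge=19 → close Dunmere (overflow 10)
  20÷4 = 5 each, +1 to first 0
Round 3: Briarlake=17 Elkhorn=22 Greywater=11 Ironridge=24 → close Ironridge (overflow 12)
  24÷3 = 8 each, +1 to first 0
Round 4: Briarlake=25 Elkhorn=30 Greywater=19 → close Briarlake (overflow 17)
  25÷2 = 12 each, +1 to first 1
Round 5: Elkhorn=43 Greywater=31 → close Elkhorn (overflow 30)
  43÷1 = 43 each, +1 to first 0

Closure order: Juniper, Dunmere, Ironridge, Briarlake, Elkhorn
Last habitat: Greywater with 74 animals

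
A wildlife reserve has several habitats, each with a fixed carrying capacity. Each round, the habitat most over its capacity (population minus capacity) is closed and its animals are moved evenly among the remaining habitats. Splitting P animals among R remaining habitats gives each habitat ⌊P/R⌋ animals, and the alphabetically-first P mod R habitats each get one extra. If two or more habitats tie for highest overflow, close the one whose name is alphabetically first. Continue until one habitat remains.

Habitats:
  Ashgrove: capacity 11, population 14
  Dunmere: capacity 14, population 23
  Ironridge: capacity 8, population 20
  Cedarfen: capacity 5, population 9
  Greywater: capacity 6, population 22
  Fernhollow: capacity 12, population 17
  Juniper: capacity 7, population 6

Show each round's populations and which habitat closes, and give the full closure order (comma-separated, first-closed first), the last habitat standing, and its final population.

Closure order: Greywater, Ironridge, Dunmere, Cedarfen, Fernhollow, Ashgrove
Last habitat: Juniper with 111 animals

Round 1: Ashgrove=14 Cedarfen=9 Dunmere=23 Fernhollow=17 Greywater=22 Ironridge=20 Juniper=6 → close Greywater (overflow 16)
  22÷6 = 3 each, +1 to first 4
Round 2: Ashgrove=18 Cedarfen=13 Dunmere=27 Fernhollow=21 Ironridge=23 Juniper=9 → close Ironridge (overflow 15)
  23÷5 = 4 each, +1 to first 3
Round 3: Ashgrove=23 Cedarfen=18 Dunmere=32 Fernhollow=25 Juniper=13 → close Dunmere (overflow 18)
  32÷4 = 8 each, +1 to first 0
Round 4: Ashgrove=31 Cedarfen=26 Fernhollow=33 Juniper=21 → close Cedarfen (overflow 21)
  26÷3 = 8 each, +1 to first 2
Round 5: Ashgrove=40 Fernhollow=42 Juniper=29 → close Fernhollow (overflow 30)
  42÷2 = 21 each, +1 to first 0
Round 6: Ashgrove=61 Juniper=50 → close Ashgrove (overflow 50)
  61÷1 = 61 each, +1 to first 0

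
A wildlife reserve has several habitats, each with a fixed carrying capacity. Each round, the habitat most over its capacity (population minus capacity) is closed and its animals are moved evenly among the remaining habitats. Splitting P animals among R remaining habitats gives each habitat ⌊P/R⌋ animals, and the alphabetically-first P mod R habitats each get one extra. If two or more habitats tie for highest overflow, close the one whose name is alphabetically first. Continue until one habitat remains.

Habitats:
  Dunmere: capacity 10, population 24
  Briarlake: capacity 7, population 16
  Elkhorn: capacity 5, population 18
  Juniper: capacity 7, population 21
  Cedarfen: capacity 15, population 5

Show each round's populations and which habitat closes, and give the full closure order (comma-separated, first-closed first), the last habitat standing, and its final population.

Round 1: Briarlake=16 Cedarfen=5 Dunmere=24 Elkhorn=18 Juniper=21 → close Dunmere (overflow 14)
  24÷4 = 6 each, +1 to first 0
Round 2: Briarlake=22 Cedarfen=11 Elkhorn=24 Juniper=27 → close Juniper (overflow 20)
  27÷3 = 9 each, +1 to first 0
Round 3: Briarlake=31 Cedarfen=20 Elkhorn=33 → close Elkhorn (overflow 28)
  33÷2 = 16 each, +1 to first 1
Round 4: Briarlake=48 Cedarfen=36 → close Briarlake (overflow 41)
  48÷1 = 48 each, +1 to first 0

Closure order: Dunmere, Juniper, Elkhorn, Briarlake
Last habitat: Cedarfen with 84 animals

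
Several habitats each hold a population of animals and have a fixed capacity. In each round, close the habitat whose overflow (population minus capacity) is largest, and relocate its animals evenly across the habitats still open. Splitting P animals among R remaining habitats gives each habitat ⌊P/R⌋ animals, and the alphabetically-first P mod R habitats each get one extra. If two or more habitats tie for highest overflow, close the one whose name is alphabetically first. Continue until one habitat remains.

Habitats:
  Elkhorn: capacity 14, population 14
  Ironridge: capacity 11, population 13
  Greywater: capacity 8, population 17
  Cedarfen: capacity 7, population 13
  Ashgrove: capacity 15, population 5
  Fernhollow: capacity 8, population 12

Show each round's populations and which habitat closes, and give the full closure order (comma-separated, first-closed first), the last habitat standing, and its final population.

Round 1: Ashgrove=5 Cedarfen=13 Elkhorn=14 Fernhollow=12 Greywater=17 Ironridge=13 → close Greywater (overflow 9)
  17÷5 = 3 each, +1 to first 2
Round 2: Ashgrove=9 Cedarfen=17 Elkhorn=17 Fernhollow=15 Ironridge=16 → close Cedarfen (overflow 10)
  17÷4 = 4 each, +1 to first 1
Round 3: Ashgrove=14 Elkhorn=21 Fernhollow=19 Ironridge=20 → close Fernhollow (overflow 11)
  19÷3 = 6 each, +1 to first 1
Round 4: Ashgrove=21 Elkhorn=27 Ironridge=26 → close Ironridge (overflow 15)
  26÷2 = 13 each, +1 to first 0
Round 5: Ashgrove=34 Elkhorn=40 → close Elkhorn (overflow 26)
  40÷1 = 40 each, +1 to first 0

Closure order: Greywater, Cedarfen, Fernhollow, Ironridge, Elkhorn
Last habitat: Ashgrove with 74 animals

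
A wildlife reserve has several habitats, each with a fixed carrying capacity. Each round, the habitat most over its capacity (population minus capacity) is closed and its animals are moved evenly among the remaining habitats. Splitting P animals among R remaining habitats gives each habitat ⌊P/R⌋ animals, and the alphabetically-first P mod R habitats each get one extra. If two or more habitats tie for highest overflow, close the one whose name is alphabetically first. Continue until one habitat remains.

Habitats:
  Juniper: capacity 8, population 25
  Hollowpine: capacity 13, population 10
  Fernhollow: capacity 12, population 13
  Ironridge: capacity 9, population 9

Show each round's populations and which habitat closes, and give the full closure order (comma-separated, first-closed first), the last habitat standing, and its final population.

Round 1: Fernhollow=13 Hollowpine=10 Ironridge=9 Juniper=25 → close Juniper (overflow 17)
  25÷3 = 8 each, +1 to first 1
Round 2: Fernhollow=22 Hollowpine=18 Ironridge=17 → close Fernhollow (overflow 10)
  22÷2 = 11 each, +1 to first 0
Round 3: Hollowpine=29 Ironridge=28 → close Ironridge (overflow 19)
  28÷1 = 28 each, +1 to first 0

Closure order: Juniper, Fernhollow, Ironridge
Last habitat: Hollowpine with 57 animals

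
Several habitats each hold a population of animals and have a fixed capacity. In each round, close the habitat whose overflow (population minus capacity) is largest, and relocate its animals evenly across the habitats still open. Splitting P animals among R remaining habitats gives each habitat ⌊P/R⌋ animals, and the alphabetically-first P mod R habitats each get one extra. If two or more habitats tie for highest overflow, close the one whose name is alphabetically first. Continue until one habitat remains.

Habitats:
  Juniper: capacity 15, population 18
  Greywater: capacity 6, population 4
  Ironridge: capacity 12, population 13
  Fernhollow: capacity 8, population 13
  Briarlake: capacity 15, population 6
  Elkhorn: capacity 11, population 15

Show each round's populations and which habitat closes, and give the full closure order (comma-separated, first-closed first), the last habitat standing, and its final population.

Closure order: Fernhollow, Elkhorn, Juniper, Ironridge, Greywater
Last habitat: Briarlake with 69 animals

Round 1: Briarlake=6 Elkhorn=15 Fernhollow=13 Greywater=4 Ironridge=13 Juniper=18 → close Fernhollow (overflow 5)
  13÷5 = 2 each, +1 to first 3
Round 2: Briarlake=9 Elkhorn=18 Greywater=7 Ironridge=15 Juniper=20 → close Elkhorn (overflow 7)
  18÷4 = 4 each, +1 to first 2
Round 3: Briarlake=14 Greywater=12 Ironridge=19 Juniper=24 → close Juniper (overflow 9)
  24÷3 = 8 each, +1 to first 0
Round 4: Briarlake=22 Greywater=20 Ironridge=27 → close Ironridge (overflow 15)
  27÷2 = 13 each, +1 to first 1
Round 5: Briarlake=36 Greywater=33 → close Greywater (overflow 27)
  33÷1 = 33 each, +1 to first 0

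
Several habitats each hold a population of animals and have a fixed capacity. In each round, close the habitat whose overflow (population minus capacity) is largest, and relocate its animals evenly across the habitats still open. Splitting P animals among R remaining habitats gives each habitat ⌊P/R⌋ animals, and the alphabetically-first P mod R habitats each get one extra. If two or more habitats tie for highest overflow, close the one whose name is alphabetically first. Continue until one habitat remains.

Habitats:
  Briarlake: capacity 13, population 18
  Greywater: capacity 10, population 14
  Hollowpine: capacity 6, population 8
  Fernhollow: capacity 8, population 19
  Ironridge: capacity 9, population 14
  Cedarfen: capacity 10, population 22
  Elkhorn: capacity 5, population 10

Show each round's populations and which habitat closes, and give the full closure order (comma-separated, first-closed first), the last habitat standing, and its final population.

Round 1: Briarlake=18 Cedarfen=22 Elkhorn=10 Fernhollow=19 Greywater=14 Hollowpine=8 Ironridge=14 → close Cedarfen (overflow 12)
  22÷6 = 3 each, +1 to first 4
Round 2: Briarlake=22 Elkhorn=14 Fernhollow=23 Greywater=18 Hollowpine=11 Ironridge=17 → close Fernhollow (overflow 15)
  23÷5 = 4 each, +1 to first 3
Round 3: Briarlake=27 Elkhorn=19 Greywater=23 Hollowpine=15 Ironridge=21 → close Briarlake (overflow 14)
  27÷4 = 6 each, +1 to first 3
Round 4: Elkhorn=26 Greywater=30 Hollowpine=22 Ironridge=27 → close Elkhorn (overflow 21)
  26÷3 = 8 each, +1 to first 2
Round 5: Greywater=39 Hollowpine=31 Ironridge=35 → close Greywater (overflow 29)
  39÷2 = 19 each, +1 to first 1
Round 6: Hollowpine=51 Ironridge=54 → close Hollowpine (overflow 45)
  51÷1 = 51 each, +1 to first 0

Closure order: Cedarfen, Fernhollow, Briarlake, Elkhorn, Greywater, Hollowpine
Last habitat: Ironridge with 105 animals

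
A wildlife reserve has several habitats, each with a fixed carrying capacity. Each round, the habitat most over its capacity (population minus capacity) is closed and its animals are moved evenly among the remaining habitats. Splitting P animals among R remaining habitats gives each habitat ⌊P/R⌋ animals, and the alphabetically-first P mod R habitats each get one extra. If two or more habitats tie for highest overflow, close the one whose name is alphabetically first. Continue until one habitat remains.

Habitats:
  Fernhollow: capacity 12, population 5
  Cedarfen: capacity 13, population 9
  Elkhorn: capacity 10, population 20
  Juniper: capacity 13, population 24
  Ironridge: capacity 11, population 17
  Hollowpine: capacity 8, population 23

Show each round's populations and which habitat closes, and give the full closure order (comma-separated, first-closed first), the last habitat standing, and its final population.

Closure order: Hollowpine, Elkhorn, Juniper, Ironridge, Cedarfen
Last habitat: Fernhollow with 98 animals

Round 1: Cedarfen=9 Elkhorn=20 Fernhollow=5 Hollowpine=23 Ironridge=17 Juniper=24 → close Hollowpine (overflow 15)
  23÷5 = 4 each, +1 to first 3
Round 2: Cedarfen=14 Elkhorn=25 Fernhollow=10 Ironridge=21 Juniper=28 → close Elkhorn (overflow 15)
  25÷4 = 6 each, +1 to first 1
Round 3: Cedarfen=21 Fernhollow=16 Ironridge=27 Juniper=34 → close Juniper (overflow 21)
  34÷3 = 11 each, +1 to first 1
Round 4: Cedarfen=33 Fernhollow=27 Ironridge=38 → close Ironridge (overflow 27)
  38÷2 = 19 each, +1 to first 0
Round 5: Cedarfen=52 Fernhollow=46 → close Cedarfen (overflow 39)
  52÷1 = 52 each, +1 to first 0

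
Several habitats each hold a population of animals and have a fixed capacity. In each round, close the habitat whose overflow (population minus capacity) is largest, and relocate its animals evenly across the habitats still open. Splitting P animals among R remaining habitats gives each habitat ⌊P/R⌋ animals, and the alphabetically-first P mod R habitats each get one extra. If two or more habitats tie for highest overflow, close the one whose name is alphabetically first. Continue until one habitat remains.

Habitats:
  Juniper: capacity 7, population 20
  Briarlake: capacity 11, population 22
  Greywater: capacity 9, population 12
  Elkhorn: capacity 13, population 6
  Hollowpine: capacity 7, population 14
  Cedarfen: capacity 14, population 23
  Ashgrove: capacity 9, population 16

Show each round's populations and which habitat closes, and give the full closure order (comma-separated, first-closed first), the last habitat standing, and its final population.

Closure order: Juniper, Briarlake, Ashgrove, Cedarfen, Hollowpine, Greywater
Last habitat: Elkhorn with 113 animals

Round 1: Ashgrove=16 Briarlake=22 Cedarfen=23 Elkhorn=6 Greywater=12 Hollowpine=14 Juniper=20 → close Juniper (overflow 13)
  20÷6 = 3 each, +1 to first 2
Round 2: Ashgrove=20 Briarlake=26 Cedarfen=26 Elkhorn=9 Greywater=15 Hollowpine=17 → close Briarlake (overflow 15)
  26÷5 = 5 each, +1 to first 1
Round 3: Ashgrove=26 Cedarfen=31 Elkhorn=14 Greywater=20 Hollowpine=22 → close Ashgrove (overflow 17)
  26÷4 = 6 each, +1 to first 2
Round 4: Cedarfen=38 Elkhorn=21 Greywater=26 Hollowpine=28 → close Cedarfen (overflow 24)
  38÷3 = 12 each, +1 to first 2
Round 5: Elkhorn=34 Greywater=39 Hollowpine=40 → close Hollowpine (overflow 33)
  40÷2 = 20 each, +1 to first 0
Round 6: Elkhorn=54 Greywater=59 → close Greywater (overflow 50)
  59÷1 = 59 each, +1 to first 0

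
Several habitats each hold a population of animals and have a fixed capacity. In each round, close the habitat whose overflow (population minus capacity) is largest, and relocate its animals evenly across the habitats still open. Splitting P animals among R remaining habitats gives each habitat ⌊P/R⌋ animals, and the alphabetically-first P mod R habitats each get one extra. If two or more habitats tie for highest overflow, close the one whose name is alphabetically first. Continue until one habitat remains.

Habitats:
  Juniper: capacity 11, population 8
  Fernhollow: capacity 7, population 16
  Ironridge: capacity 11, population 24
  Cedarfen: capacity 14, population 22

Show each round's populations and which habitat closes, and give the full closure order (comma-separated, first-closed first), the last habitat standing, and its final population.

Closure order: Ironridge, Fernhollow, Cedarfen
Last habitat: Juniper with 70 animals

Round 1: Cedarfen=22 Fernhollow=16 Ironridge=24 Juniper=8 → close Ironridge (overflow 13)
  24÷3 = 8 each, +1 to first 0
Round 2: Cedarfen=30 Fernhollow=24 Juniper=16 → close Fernhollow (overflow 17)
  24÷2 = 12 each, +1 to first 0
Round 3: Cedarfen=42 Juniper=28 → close Cedarfen (overflow 28)
  42÷1 = 42 each, +1 to first 0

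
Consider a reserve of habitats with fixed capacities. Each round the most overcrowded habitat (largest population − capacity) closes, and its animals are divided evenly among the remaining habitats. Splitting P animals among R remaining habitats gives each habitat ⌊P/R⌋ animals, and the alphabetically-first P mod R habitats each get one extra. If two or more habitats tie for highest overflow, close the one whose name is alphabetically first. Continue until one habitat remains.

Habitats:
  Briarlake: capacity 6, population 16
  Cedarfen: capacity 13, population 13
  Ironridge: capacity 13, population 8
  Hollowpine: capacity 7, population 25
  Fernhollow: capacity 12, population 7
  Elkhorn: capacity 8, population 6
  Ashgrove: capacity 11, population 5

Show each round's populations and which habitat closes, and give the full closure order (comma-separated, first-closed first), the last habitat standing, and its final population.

Round 1: Ashgrove=5 Briarlake=16 Cedarfen=13 Elkhorn=6 Fernhollow=7 Hollowpine=25 Ironridge=8 → close Hollowpine (overflow 18)
  25÷6 = 4 each, +1 to first 1
Round 2: Ashgrove=10 Briarlake=20 Cedarfen=17 Elkhorn=10 Fernhollow=11 Ironridge=12 → close Briarlake (overflow 14)
  20÷5 = 4 each, +1 to first 0
Round 3: Ashgrove=14 Cedarfen=21 Elkhorn=14 Fernhollow=15 Ironridge=16 → close Cedarfen (overflow 8)
  21÷4 = 5 each, +1 to first 1
Round 4: Ashgrove=20 Elkhorn=19 Fernhollow=20 Ironridge=21 → close Elkhorn (overflow 11)
  19÷3 = 6 each, +1 to first 1
Round 5: Ashgrove=27 Fernhollow=26 Ironridge=27 → close Ashgrove (overflow 16)
  27÷2 = 13 each, +1 to first 1
Round 6: Fernhollow=40 Ironridge=40 → close Fernhollow (overflow 28)
  40÷1 = 40 each, +1 to first 0

Closure order: Hollowpine, Briarlake, Cedarfen, Elkhorn, Ashgrove, Fernhollow
Last habitat: Ironridge with 80 animals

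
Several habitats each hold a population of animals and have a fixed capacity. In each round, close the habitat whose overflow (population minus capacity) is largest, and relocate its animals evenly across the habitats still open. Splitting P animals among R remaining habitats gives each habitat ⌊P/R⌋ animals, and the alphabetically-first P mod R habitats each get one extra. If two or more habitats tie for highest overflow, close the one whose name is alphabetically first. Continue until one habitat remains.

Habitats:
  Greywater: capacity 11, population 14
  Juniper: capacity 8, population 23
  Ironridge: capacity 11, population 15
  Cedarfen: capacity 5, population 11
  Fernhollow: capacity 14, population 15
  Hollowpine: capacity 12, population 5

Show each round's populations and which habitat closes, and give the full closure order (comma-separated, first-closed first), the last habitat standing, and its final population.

Closure order: Juniper, Cedarfen, Greywater, Ironridge, Fernhollow
Last habitat: Hollowpine with 83 animals

Round 1: Cedarfen=11 Fernhollow=15 Greywater=14 Hollowpine=5 Ironridge=15 Juniper=23 → close Juniper (overflow 15)
  23÷5 = 4 each, +1 to first 3
Round 2: Cedarfen=16 Fernhollow=20 Greywater=19 Hollowpine=9 Ironridge=19 → close Cedarfen (overflow 11)
  16÷4 = 4 each, +1 to first 0
Round 3: Fernhollow=24 Greywater=23 Hollowpine=13 Ironridge=23 → close Greywater (overflow 12)
  23÷3 = 7 each, +1 to first 2
Round 4: Fernhollow=32 Hollowpine=21 Ironridge=30 → close Ironridge (overflow 19)
  30÷2 = 15 each, +1 to first 0
Round 5: Fernhollow=47 Hollowpine=36 → close Fernhollow (overflow 33)
  47÷1 = 47 each, +1 to first 0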